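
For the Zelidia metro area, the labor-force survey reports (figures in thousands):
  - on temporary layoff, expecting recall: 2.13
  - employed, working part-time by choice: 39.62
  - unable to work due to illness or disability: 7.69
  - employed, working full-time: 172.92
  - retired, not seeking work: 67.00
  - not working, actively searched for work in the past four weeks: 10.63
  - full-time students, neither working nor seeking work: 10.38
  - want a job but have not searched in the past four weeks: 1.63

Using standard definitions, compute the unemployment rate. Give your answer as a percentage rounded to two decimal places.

Unemployment rate ≈ 5.66%.

Employed = 39.62 + 172.92 = 212.54 thousand.
Unemployed = 2.13 + 10.63 = 12.76 thousand (jobless and actively searching, or on temporary layoff).
Labor force = 212.54 + 12.76 = 225.30 thousand.
Unemployment rate = 12.76 / 225.30 = 5.66%.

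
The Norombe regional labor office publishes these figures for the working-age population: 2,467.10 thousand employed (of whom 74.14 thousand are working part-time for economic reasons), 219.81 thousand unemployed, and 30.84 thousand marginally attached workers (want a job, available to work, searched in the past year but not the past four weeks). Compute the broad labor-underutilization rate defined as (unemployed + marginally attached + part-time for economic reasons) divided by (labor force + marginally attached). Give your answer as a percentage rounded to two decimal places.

Labor force = 2,467.10 + 219.81 = 2,686.91 thousand.
Numerator = 219.81 + 30.84 + 74.14 = 324.79 thousand.
Denominator = 2,686.91 + 30.84 = 2,717.75 thousand.
Broad rate = 324.79 / 2,717.75 = 11.95%.

Broad underutilization rate ≈ 11.95%.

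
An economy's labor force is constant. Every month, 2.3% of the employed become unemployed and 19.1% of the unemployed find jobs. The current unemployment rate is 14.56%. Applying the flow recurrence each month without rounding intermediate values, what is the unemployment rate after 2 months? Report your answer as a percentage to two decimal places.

With a fixed labor force, u_{t+1} = u_t + s·(1−u_t) − f·u_t = u_t·(1−s−f) + s.
Here 1−s−f = 0.786 and s = 0.023.
u_1 = 0.145600 × 0.786 + 0.023 = 0.137442.
u_2 = 0.137442 × 0.786 + 0.023 = 0.131029.

Unemployment rate after two months ≈ 13.10%.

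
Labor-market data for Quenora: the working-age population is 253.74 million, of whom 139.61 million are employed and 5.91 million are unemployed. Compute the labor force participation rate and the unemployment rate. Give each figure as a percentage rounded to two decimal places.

Labor force participation rate ≈ 57.35%; unemployment rate ≈ 4.06%.

Labor force = employed + unemployed = 139.61 + 5.91 = 145.52 million.
Unemployment rate = 5.91 / 145.52 = 4.06%.
Labor force participation rate = 145.52 / 253.74 = 57.35%.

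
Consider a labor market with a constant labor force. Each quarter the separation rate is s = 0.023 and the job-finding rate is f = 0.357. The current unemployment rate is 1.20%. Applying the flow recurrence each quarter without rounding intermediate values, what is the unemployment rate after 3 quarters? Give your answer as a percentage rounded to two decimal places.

With a fixed labor force, u_{t+1} = u_t + s·(1−u_t) − f·u_t = u_t·(1−s−f) + s.
Here 1−s−f = 0.620 and s = 0.023.
u_1 = 0.012000 × 0.620 + 0.023 = 0.030440.
u_2 = 0.030440 × 0.620 + 0.023 = 0.041873.
u_3 = 0.041873 × 0.620 + 0.023 = 0.048961.

Unemployment rate after three quarters ≈ 4.90%.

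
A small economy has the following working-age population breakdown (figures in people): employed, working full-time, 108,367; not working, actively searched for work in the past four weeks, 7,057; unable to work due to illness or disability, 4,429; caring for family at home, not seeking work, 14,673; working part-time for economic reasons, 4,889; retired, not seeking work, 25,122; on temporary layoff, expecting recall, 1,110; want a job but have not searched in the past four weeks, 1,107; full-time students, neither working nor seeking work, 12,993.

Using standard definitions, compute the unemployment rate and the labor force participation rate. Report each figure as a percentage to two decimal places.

Employed = 108,367 + 4,889 = 113,256 (anyone who worked, including part-time for economic reasons, counts as employed).
Unemployed = 7,057 + 1,110 = 8,167 (jobless and actively searching, or on temporary layoff).
Labor force = 113,256 + 8,167 = 121,423.
Not in labor force = 4,429 + 14,673 + 25,122 + 1,107 + 12,993 = 58,324 (those not working and not actively searching are outside the labor force — including those who want a job but have given up searching).
Civilian working-age population = 121,423 + 58,324 = 179,747.
Unemployment rate = 8,167 / 121,423 = 6.73%.
Labor force participation rate = 121,423 / 179,747 = 67.55%.

Unemployment rate ≈ 6.73%; labor force participation rate ≈ 67.55%.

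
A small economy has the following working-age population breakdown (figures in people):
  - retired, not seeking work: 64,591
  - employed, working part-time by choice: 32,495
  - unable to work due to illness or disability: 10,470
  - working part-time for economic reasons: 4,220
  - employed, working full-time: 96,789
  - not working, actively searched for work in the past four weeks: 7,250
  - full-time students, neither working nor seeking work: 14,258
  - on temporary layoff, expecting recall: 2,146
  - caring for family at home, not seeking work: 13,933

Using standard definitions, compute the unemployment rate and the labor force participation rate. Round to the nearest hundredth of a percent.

Unemployment rate ≈ 6.58%; labor force participation rate ≈ 58.05%.

Employed = 32,495 + 4,220 + 96,789 = 133,504 (anyone who worked, including part-time for economic reasons, counts as employed).
Unemployed = 7,250 + 2,146 = 9,396 (jobless and actively searching, or on temporary layoff).
Labor force = 133,504 + 9,396 = 142,900.
Not in labor force = 64,591 + 10,470 + 14,258 + 13,933 = 103,252 (those not working and not actively searching are outside the labor force).
Civilian working-age population = 142,900 + 103,252 = 246,152.
Unemployment rate = 9,396 / 142,900 = 6.58%.
Labor force participation rate = 142,900 / 246,152 = 58.05%.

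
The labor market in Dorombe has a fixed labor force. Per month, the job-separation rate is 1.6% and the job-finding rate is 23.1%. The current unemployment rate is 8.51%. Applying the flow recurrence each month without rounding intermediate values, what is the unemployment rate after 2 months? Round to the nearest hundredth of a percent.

With a fixed labor force, u_{t+1} = u_t + s·(1−u_t) − f·u_t = u_t·(1−s−f) + s.
Here 1−s−f = 0.753 and s = 0.016.
u_1 = 0.085100 × 0.753 + 0.016 = 0.080080.
u_2 = 0.080080 × 0.753 + 0.016 = 0.076300.

Unemployment rate after two months ≈ 7.63%.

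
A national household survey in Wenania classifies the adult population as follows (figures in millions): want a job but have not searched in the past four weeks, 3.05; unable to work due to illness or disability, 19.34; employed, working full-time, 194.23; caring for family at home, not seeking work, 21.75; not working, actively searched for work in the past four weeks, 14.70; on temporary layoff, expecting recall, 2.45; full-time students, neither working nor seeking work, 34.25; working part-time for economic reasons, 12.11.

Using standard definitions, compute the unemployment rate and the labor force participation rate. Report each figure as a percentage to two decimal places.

Employed = 194.23 + 12.11 = 206.34 million (anyone who worked, including part-time for economic reasons, counts as employed).
Unemployed = 14.70 + 2.45 = 17.15 million (jobless and actively searching, or on temporary layoff).
Labor force = 206.34 + 17.15 = 223.49 million.
Not in labor force = 3.05 + 19.34 + 21.75 + 34.25 = 78.39 million (those not working and not actively searching are outside the labor force — including those who want a job but have given up searching).
Civilian working-age population = 223.49 + 78.39 = 301.88 million.
Unemployment rate = 17.15 / 223.49 = 7.67%.
Labor force participation rate = 223.49 / 301.88 = 74.03%.

Unemployment rate ≈ 7.67%; labor force participation rate ≈ 74.03%.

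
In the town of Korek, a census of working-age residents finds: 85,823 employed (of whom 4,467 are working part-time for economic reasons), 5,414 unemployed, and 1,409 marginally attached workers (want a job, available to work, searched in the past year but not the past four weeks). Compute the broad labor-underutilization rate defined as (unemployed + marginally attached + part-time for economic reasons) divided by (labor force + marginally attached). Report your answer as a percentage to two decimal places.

Labor force = 85,823 + 5,414 = 91,237.
Numerator = 5,414 + 1,409 + 4,467 = 11,290.
Denominator = 91,237 + 1,409 = 92,646.
Broad rate = 11,290 / 92,646 = 12.19%.

Broad underutilization rate ≈ 12.19%.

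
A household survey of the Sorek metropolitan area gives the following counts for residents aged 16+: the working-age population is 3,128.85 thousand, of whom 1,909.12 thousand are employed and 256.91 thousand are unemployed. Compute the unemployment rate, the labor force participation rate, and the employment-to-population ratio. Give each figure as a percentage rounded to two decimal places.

Labor force = employed + unemployed = 1,909.12 + 256.91 = 2,166.03 thousand.
Unemployment rate = 256.91 / 2,166.03 = 11.86%.
Labor force participation rate = 2,166.03 / 3,128.85 = 69.23%.
Employment-population ratio = 1,909.12 / 3,128.85 = 61.02%.

Unemployment rate ≈ 11.86%; labor force participation rate ≈ 69.23%; employment-population ratio ≈ 61.02%.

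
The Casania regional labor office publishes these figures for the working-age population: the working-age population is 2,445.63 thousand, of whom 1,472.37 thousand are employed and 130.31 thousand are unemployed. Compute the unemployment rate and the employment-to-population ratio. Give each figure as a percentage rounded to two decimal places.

Unemployment rate ≈ 8.13%; employment-population ratio ≈ 60.20%.

Labor force = employed + unemployed = 1,472.37 + 130.31 = 1,602.68 thousand.
Unemployment rate = 130.31 / 1,602.68 = 8.13%.
Employment-population ratio = 1,472.37 / 2,445.63 = 60.20%.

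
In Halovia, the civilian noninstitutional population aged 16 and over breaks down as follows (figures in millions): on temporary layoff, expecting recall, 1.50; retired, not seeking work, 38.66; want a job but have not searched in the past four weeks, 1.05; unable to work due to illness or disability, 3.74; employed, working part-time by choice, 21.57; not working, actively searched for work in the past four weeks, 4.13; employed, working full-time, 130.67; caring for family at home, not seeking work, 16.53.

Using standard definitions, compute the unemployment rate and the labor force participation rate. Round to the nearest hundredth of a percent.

Unemployment rate ≈ 3.57%; labor force participation rate ≈ 72.47%.

Employed = 21.57 + 130.67 = 152.24 million.
Unemployed = 1.50 + 4.13 = 5.63 million (jobless and actively searching, or on temporary layoff).
Labor force = 152.24 + 5.63 = 157.87 million.
Not in labor force = 38.66 + 1.05 + 3.74 + 16.53 = 59.98 million (those not working and not actively searching are outside the labor force — including those who want a job but have given up searching).
Civilian working-age population = 157.87 + 59.98 = 217.85 million.
Unemployment rate = 5.63 / 157.87 = 3.57%.
Labor force participation rate = 157.87 / 217.85 = 72.47%.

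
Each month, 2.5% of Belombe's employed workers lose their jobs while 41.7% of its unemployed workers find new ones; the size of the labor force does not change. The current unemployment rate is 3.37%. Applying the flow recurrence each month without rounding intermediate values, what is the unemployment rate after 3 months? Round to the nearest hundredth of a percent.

With a fixed labor force, u_{t+1} = u_t + s·(1−u_t) − f·u_t = u_t·(1−s−f) + s.
Here 1−s−f = 0.558 and s = 0.025.
u_1 = 0.033700 × 0.558 + 0.025 = 0.043805.
u_2 = 0.043805 × 0.558 + 0.025 = 0.049443.
u_3 = 0.049443 × 0.558 + 0.025 = 0.052589.

Unemployment rate after three months ≈ 5.26%.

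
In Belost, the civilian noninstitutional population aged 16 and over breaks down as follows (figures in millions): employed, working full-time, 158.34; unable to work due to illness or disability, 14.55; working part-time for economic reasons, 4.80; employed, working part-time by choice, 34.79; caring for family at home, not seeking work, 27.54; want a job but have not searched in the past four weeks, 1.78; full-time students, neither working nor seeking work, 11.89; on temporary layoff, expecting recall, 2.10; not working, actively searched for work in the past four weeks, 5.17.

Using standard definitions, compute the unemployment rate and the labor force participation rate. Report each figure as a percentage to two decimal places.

Unemployment rate ≈ 3.54%; labor force participation rate ≈ 78.63%.

Employed = 158.34 + 4.80 + 34.79 = 197.93 million (anyone who worked, including part-time for economic reasons, counts as employed).
Unemployed = 2.10 + 5.17 = 7.27 million (jobless and actively searching, or on temporary layoff).
Labor force = 197.93 + 7.27 = 205.20 million.
Not in labor force = 14.55 + 27.54 + 1.78 + 11.89 = 55.76 million (those not working and not actively searching are outside the labor force — including those who want a job but have given up searching).
Civilian working-age population = 205.20 + 55.76 = 260.96 million.
Unemployment rate = 7.27 / 205.20 = 3.54%.
Labor force participation rate = 205.20 / 260.96 = 78.63%.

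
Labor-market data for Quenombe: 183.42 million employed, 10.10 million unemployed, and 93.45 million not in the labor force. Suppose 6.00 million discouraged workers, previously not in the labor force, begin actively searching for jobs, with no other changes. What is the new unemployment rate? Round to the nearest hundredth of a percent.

Initially, labor force = 183.42 + 10.10 = 193.52 million, so u = 10.10/193.52 = 5.22%.
After the change, unemployed and labor force both rise by 6.00 → E = 183.42, U = 16.10, labor force = 199.52 million.
New unemployment rate = 16.10 / 199.52 = 8.07%.

New unemployment rate ≈ 8.07%.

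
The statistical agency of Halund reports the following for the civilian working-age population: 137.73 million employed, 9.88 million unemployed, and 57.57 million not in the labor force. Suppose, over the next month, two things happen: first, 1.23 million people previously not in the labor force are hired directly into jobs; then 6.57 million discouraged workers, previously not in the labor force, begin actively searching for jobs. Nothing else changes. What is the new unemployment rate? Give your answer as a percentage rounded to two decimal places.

New unemployment rate ≈ 10.58%.

Initially, labor force = 137.73 + 9.88 = 147.61 million, so u = 9.88/147.61 = 6.69%.
After the first change, employed and labor force both rise by 1.23; unemployed unchanged → E = 138.96, U = 9.88, labor force = 148.84 million.
After the second change, unemployed and labor force both rise by 6.57 → E = 138.96, U = 16.45, labor force = 155.41 million.
New unemployment rate = 16.45 / 155.41 = 10.58%.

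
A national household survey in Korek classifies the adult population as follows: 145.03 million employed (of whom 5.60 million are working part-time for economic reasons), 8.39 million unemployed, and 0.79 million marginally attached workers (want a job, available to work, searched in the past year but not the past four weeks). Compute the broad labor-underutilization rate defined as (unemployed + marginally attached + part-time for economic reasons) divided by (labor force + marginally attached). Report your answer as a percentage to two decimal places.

Labor force = 145.03 + 8.39 = 153.42 million.
Numerator = 8.39 + 0.79 + 5.60 = 14.78 million.
Denominator = 153.42 + 0.79 = 154.21 million.
Broad rate = 14.78 / 154.21 = 9.58%.

Broad underutilization rate ≈ 9.58%.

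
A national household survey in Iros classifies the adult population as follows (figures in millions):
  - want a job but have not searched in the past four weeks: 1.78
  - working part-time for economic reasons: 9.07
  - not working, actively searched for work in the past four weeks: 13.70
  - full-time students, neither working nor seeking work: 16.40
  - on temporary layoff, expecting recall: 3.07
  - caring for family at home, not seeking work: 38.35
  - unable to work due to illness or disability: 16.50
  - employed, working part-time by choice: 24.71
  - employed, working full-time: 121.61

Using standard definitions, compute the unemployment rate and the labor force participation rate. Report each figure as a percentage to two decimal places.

Employed = 9.07 + 24.71 + 121.61 = 155.39 million (anyone who worked, including part-time for economic reasons, counts as employed).
Unemployed = 13.70 + 3.07 = 16.77 million (jobless and actively searching, or on temporary layoff).
Labor force = 155.39 + 16.77 = 172.16 million.
Not in labor force = 1.78 + 16.40 + 38.35 + 16.50 = 73.03 million (those not working and not actively searching are outside the labor force — including those who want a job but have given up searching).
Civilian working-age population = 172.16 + 73.03 = 245.19 million.
Unemployment rate = 16.77 / 172.16 = 9.74%.
Labor force participation rate = 172.16 / 245.19 = 70.21%.

Unemployment rate ≈ 9.74%; labor force participation rate ≈ 70.21%.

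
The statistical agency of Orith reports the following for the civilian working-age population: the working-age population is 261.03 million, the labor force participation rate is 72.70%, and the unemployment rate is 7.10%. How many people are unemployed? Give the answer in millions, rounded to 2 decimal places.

Labor force = 0.7270 × 261.03 = 189.77 million.
Unemployed = 0.0710 × 189.77 ≈ 13.47 million.

About 13.47 million are unemployed.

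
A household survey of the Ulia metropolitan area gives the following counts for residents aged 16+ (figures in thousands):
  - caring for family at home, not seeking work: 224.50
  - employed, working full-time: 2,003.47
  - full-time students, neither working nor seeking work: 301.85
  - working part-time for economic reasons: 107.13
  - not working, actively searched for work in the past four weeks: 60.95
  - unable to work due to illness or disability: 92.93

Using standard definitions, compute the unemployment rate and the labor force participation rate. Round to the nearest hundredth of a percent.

Employed = 2,003.47 + 107.13 = 2,110.60 thousand (anyone who worked, including part-time for economic reasons, counts as employed).
Unemployed = 60.95 thousand.
Labor force = 2,110.60 + 60.95 = 2,171.55 thousand.
Not in labor force = 224.50 + 301.85 + 92.93 = 619.28 thousand (those not working and not actively searching are outside the labor force).
Civilian working-age population = 2,171.55 + 619.28 = 2,790.83 thousand.
Unemployment rate = 60.95 / 2,171.55 = 2.81%.
Labor force participation rate = 2,171.55 / 2,790.83 = 77.81%.

Unemployment rate ≈ 2.81%; labor force participation rate ≈ 77.81%.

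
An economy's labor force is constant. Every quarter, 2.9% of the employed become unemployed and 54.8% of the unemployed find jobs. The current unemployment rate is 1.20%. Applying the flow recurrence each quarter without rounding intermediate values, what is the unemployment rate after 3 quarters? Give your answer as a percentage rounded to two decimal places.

Unemployment rate after three quarters ≈ 4.74%.

With a fixed labor force, u_{t+1} = u_t + s·(1−u_t) − f·u_t = u_t·(1−s−f) + s.
Here 1−s−f = 0.423 and s = 0.029.
u_1 = 0.012000 × 0.423 + 0.029 = 0.034076.
u_2 = 0.034076 × 0.423 + 0.029 = 0.043414.
u_3 = 0.043414 × 0.423 + 0.029 = 0.047364.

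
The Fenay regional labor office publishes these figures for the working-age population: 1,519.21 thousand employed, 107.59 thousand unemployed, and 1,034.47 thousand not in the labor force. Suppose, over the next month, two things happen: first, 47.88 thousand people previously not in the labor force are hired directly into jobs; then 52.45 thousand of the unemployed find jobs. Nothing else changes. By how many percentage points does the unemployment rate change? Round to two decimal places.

The unemployment rate changes by −3.32 percentage points.

Initially, labor force = 1,519.21 + 107.59 = 1,626.80 thousand, so u = 107.59/1,626.80 = 6.61%.
After the first change, employed and labor force both rise by 47.88; unemployed unchanged → E = 1,567.09, U = 107.59, labor force = 1,674.68 thousand.
After the second change, unemployed falls and employed rises by 52.45; labor force unchanged → E = 1,619.54, U = 55.14, labor force = 1,674.68 thousand.
New unemployment rate = 55.14 / 1,674.68 = 3.29%.
Change = 3.29% − 6.61% = −3.32 percentage points.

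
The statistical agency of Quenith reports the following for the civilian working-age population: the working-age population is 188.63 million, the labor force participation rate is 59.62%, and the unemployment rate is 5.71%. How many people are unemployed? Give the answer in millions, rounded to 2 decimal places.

Labor force = 0.5962 × 188.63 = 112.46 million.
Unemployed = 0.0571 × 112.46 ≈ 6.42 million.

About 6.42 million are unemployed.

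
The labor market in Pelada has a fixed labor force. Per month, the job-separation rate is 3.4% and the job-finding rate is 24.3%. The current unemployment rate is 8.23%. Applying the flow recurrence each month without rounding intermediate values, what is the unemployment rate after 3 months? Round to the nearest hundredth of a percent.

Unemployment rate after three months ≈ 10.75%.

With a fixed labor force, u_{t+1} = u_t + s·(1−u_t) − f·u_t = u_t·(1−s−f) + s.
Here 1−s−f = 0.723 and s = 0.034.
u_1 = 0.082300 × 0.723 + 0.034 = 0.093503.
u_2 = 0.093503 × 0.723 + 0.034 = 0.101603.
u_3 = 0.101603 × 0.723 + 0.034 = 0.107459.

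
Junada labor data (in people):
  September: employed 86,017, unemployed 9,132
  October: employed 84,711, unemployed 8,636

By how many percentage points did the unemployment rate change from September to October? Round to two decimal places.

The unemployment rate changed by −0.35 percentage points.

September: labor force = 86,017 + 9,132 = 95,149; u = 9,132/95,149 = 9.60%.
October: labor force = 84,711 + 8,636 = 93,347; u = 8,636/93,347 = 9.25%.
Change = 9.25% − 9.60% = −0.35 pp.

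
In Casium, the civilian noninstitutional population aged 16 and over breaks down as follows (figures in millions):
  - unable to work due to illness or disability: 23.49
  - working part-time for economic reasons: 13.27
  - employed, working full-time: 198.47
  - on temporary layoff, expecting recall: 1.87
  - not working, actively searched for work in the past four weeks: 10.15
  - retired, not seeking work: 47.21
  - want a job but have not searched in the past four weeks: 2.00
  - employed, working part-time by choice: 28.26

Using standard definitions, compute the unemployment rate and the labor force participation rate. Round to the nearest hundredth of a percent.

Unemployment rate ≈ 4.77%; labor force participation rate ≈ 77.61%.

Employed = 13.27 + 198.47 + 28.26 = 240.00 million (anyone who worked, including part-time for economic reasons, counts as employed).
Unemployed = 1.87 + 10.15 = 12.02 million (jobless and actively searching, or on temporary layoff).
Labor force = 240.00 + 12.02 = 252.02 million.
Not in labor force = 23.49 + 47.21 + 2.00 = 72.70 million (those not working and not actively searching are outside the labor force — including those who want a job but have given up searching).
Civilian working-age population = 252.02 + 72.70 = 324.72 million.
Unemployment rate = 12.02 / 252.02 = 4.77%.
Labor force participation rate = 252.02 / 324.72 = 77.61%.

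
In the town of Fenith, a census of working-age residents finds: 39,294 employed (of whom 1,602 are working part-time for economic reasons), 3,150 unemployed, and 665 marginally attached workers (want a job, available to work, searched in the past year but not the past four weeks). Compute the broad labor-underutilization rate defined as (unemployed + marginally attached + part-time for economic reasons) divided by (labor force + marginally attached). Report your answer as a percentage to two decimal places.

Broad underutilization rate ≈ 12.57%.

Labor force = 39,294 + 3,150 = 42,444.
Numerator = 3,150 + 665 + 1,602 = 5,417.
Denominator = 42,444 + 665 = 43,109.
Broad rate = 5,417 / 43,109 = 12.57%.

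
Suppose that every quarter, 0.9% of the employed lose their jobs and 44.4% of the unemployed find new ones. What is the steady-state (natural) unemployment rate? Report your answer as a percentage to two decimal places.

Steady-state unemployment rate ≈ 1.99%.

At steady state the flows balance: s·E = f·U, so U/(E+U) = s/(s+f).
u* = 0.9 / (0.9 + 44.4) = 0.9 / 45.30 = 1.99%.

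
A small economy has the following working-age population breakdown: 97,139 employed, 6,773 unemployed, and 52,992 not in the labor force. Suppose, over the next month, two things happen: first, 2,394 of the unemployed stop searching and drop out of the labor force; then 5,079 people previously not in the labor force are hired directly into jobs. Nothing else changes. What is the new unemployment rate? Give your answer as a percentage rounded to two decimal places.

Initially, labor force = 97,139 + 6,773 = 103,912, so u = 6,773/103,912 = 6.52%.
After the first change, unemployed and labor force both fall by 2,394 → E = 97,139, U = 4,379, labor force = 101,518.
After the second change, employed and labor force both rise by 5,079; unemployed unchanged → E = 102,218, U = 4,379, labor force = 106,597.
New unemployment rate = 4,379 / 106,597 = 4.11%.

New unemployment rate ≈ 4.11%.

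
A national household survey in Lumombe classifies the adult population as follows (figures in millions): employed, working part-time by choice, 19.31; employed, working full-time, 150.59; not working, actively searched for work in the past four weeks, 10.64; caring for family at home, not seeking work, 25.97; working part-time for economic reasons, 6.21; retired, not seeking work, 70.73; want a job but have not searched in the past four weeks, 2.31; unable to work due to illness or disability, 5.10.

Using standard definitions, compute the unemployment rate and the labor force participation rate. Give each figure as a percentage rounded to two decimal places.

Unemployment rate ≈ 5.70%; labor force participation rate ≈ 64.21%.

Employed = 19.31 + 150.59 + 6.21 = 176.11 million (anyone who worked, including part-time for economic reasons, counts as employed).
Unemployed = 10.64 million.
Labor force = 176.11 + 10.64 = 186.75 million.
Not in labor force = 25.97 + 70.73 + 2.31 + 5.10 = 104.11 million (those not working and not actively searching are outside the labor force — including those who want a job but have given up searching).
Civilian working-age population = 186.75 + 104.11 = 290.86 million.
Unemployment rate = 10.64 / 186.75 = 5.70%.
Labor force participation rate = 186.75 / 290.86 = 64.21%.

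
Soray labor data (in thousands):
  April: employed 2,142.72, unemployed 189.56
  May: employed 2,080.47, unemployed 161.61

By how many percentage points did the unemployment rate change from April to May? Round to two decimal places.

April: labor force = 2,142.72 + 189.56 = 2,332.28; u = 189.56/2,332.28 = 8.13%.
May: labor force = 2,080.47 + 161.61 = 2,242.08; u = 161.61/2,242.08 = 7.21%.
Change = 7.21% − 8.13% = −0.92 pp.

The unemployment rate changed by −0.92 percentage points.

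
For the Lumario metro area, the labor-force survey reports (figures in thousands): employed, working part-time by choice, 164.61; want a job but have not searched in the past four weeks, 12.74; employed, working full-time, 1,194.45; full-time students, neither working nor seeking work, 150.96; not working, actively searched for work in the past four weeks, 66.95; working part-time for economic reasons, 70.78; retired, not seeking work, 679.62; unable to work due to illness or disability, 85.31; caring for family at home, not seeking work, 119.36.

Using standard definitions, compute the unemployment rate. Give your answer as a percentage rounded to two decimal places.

Unemployment rate ≈ 4.47%.

Employed = 164.61 + 1,194.45 + 70.78 = 1,429.84 thousand (anyone who worked, including part-time for economic reasons, counts as employed).
Unemployed = 66.95 thousand.
Labor force = 1,429.84 + 66.95 = 1,496.79 thousand.
Unemployment rate = 66.95 / 1,496.79 = 4.47%.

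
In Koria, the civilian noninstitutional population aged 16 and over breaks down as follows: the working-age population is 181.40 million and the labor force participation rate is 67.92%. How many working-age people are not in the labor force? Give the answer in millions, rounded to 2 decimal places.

About 58.19 million are not in the labor force.

Share not in the labor force = 1 − 0.6792 = 0.3208.
Not in labor force = 0.3208 × 181.40 ≈ 58.19 million.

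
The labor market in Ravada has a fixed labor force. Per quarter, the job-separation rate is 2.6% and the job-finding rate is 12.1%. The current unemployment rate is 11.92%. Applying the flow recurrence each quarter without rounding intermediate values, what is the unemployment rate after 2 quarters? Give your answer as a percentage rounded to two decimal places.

With a fixed labor force, u_{t+1} = u_t + s·(1−u_t) − f·u_t = u_t·(1−s−f) + s.
Here 1−s−f = 0.853 and s = 0.026.
u_1 = 0.119200 × 0.853 + 0.026 = 0.127678.
u_2 = 0.127678 × 0.853 + 0.026 = 0.134909.

Unemployment rate after two quarters ≈ 13.49%.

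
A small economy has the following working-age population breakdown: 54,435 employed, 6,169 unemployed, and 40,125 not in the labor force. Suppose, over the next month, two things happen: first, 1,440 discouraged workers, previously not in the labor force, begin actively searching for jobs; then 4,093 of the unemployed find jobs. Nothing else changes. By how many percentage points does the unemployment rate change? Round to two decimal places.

The unemployment rate changes by −4.51 percentage points.

Initially, labor force = 54,435 + 6,169 = 60,604, so u = 6,169/60,604 = 10.18%.
After the first change, unemployed and labor force both rise by 1,440 → E = 54,435, U = 7,609, labor force = 62,044.
After the second change, unemployed falls and employed rises by 4,093; labor force unchanged → E = 58,528, U = 3,516, labor force = 62,044.
New unemployment rate = 3,516 / 62,044 = 5.67%.
Change = 5.67% − 10.18% = −4.51 percentage points.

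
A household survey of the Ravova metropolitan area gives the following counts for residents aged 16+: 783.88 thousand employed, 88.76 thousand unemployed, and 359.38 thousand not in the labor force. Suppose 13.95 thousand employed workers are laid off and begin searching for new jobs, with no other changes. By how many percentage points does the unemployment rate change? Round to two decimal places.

Initially, labor force = 783.88 + 88.76 = 872.64 thousand, so u = 88.76/872.64 = 10.17%.
After the change, employed falls and unemployed rises by 13.95; labor force unchanged → E = 769.93, U = 102.71, labor force = 872.64 thousand.
New unemployment rate = 102.71 / 872.64 = 11.77%.
Change = 11.77% − 10.17% = +1.60 percentage points.

The unemployment rate changes by +1.60 percentage points.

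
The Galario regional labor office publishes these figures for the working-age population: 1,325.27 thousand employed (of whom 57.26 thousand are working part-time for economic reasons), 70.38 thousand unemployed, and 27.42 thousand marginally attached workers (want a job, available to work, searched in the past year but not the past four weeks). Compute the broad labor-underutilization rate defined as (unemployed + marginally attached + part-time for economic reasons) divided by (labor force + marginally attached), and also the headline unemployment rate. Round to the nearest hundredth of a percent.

Labor force = 1,325.27 + 70.38 = 1,395.65 thousand.
Numerator = 70.38 + 27.42 + 57.26 = 155.06 thousand.
Denominator = 1,395.65 + 27.42 = 1,423.07 thousand.
Broad rate = 155.06 / 1,423.07 = 10.90%.
Headline unemployment rate = 70.38 / 1,395.65 = 5.04%.

Broad underutilization rate ≈ 10.90%; headline unemployment rate ≈ 5.04%.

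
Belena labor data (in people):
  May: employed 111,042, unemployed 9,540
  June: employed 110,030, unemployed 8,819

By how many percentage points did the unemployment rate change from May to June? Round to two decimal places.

May: labor force = 111,042 + 9,540 = 120,582; u = 9,540/120,582 = 7.91%.
June: labor force = 110,030 + 8,819 = 118,849; u = 8,819/118,849 = 7.42%.
Change = 7.42% − 7.91% = −0.49 pp.

The unemployment rate changed by −0.49 percentage points.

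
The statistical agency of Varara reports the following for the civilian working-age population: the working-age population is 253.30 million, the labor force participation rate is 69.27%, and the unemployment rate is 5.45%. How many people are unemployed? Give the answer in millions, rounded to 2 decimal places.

Labor force = 0.6927 × 253.30 = 175.46 million.
Unemployed = 0.0545 × 175.46 ≈ 9.56 million.

About 9.56 million are unemployed.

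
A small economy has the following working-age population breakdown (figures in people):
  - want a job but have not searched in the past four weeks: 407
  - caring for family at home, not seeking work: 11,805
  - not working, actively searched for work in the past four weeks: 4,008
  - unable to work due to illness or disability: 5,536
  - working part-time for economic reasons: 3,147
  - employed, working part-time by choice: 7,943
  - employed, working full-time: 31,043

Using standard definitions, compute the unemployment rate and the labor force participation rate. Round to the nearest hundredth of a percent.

Employed = 3,147 + 7,943 + 31,043 = 42,133 (anyone who worked, including part-time for economic reasons, counts as employed).
Unemployed = 4,008.
Labor force = 42,133 + 4,008 = 46,141.
Not in labor force = 407 + 11,805 + 5,536 = 17,748 (those not working and not actively searching are outside the labor force — including those who want a job but have given up searching).
Civilian working-age population = 46,141 + 17,748 = 63,889.
Unemployment rate = 4,008 / 46,141 = 8.69%.
Labor force participation rate = 46,141 / 63,889 = 72.22%.

Unemployment rate ≈ 8.69%; labor force participation rate ≈ 72.22%.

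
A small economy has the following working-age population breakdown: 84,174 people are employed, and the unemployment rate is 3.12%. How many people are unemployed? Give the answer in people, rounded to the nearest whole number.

About 2,711 are unemployed.

Let U be the number unemployed. The labor force is E + U, and U/(E+U) = 0.0312.
So U = 0.0312 × 84,174 / (1 − 0.0312) = 2626.23 / 0.9688 ≈ 2,711.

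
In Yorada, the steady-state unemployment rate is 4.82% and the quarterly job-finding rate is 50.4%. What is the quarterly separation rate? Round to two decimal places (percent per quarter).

From u* = s/(s+f): s = u·f/(1−u).
s = 0.0482 × 50.4 / (1 − 0.0482) = 2.4293 / 0.9518 ≈ 2.55% per quarter.

Separation rate ≈ 2.55% per quarter.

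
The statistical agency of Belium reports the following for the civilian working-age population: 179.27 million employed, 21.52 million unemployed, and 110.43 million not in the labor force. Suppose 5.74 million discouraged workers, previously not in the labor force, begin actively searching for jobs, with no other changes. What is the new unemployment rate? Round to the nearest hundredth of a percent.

New unemployment rate ≈ 13.20%.

Initially, labor force = 179.27 + 21.52 = 200.79 million, so u = 21.52/200.79 = 10.72%.
After the change, unemployed and labor force both rise by 5.74 → E = 179.27, U = 27.26, labor force = 206.53 million.
New unemployment rate = 27.26 / 206.53 = 13.20%.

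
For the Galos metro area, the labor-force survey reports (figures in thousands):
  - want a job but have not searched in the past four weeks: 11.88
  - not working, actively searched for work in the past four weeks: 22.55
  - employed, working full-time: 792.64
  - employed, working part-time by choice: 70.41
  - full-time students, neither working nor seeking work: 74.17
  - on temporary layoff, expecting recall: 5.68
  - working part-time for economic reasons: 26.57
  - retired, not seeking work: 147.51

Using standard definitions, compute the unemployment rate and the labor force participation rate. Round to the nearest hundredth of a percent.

Unemployment rate ≈ 3.08%; labor force participation rate ≈ 79.72%.

Employed = 792.64 + 70.41 + 26.57 = 889.62 thousand (anyone who worked, including part-time for economic reasons, counts as employed).
Unemployed = 22.55 + 5.68 = 28.23 thousand (jobless and actively searching, or on temporary layoff).
Labor force = 889.62 + 28.23 = 917.85 thousand.
Not in labor force = 11.88 + 74.17 + 147.51 = 233.56 thousand (those not working and not actively searching are outside the labor force — including those who want a job but have given up searching).
Civilian working-age population = 917.85 + 233.56 = 1,151.41 thousand.
Unemployment rate = 28.23 / 917.85 = 3.08%.
Labor force participation rate = 917.85 / 1,151.41 = 79.72%.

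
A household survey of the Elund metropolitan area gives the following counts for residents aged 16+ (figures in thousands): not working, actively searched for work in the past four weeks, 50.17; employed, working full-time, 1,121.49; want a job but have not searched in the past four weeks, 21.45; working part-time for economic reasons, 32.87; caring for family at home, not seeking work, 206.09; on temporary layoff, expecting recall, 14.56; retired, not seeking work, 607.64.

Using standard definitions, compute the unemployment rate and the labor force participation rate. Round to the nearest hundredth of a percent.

Unemployment rate ≈ 5.31%; labor force participation rate ≈ 59.34%.

Employed = 1,121.49 + 32.87 = 1,154.36 thousand (anyone who worked, including part-time for economic reasons, counts as employed).
Unemployed = 50.17 + 14.56 = 64.73 thousand (jobless and actively searching, or on temporary layoff).
Labor force = 1,154.36 + 64.73 = 1,219.09 thousand.
Not in labor force = 21.45 + 206.09 + 607.64 = 835.18 thousand (those not working and not actively searching are outside the labor force — including those who want a job but have given up searching).
Civilian working-age population = 1,219.09 + 835.18 = 2,054.27 thousand.
Unemployment rate = 64.73 / 1,219.09 = 5.31%.
Labor force participation rate = 1,219.09 / 2,054.27 = 59.34%.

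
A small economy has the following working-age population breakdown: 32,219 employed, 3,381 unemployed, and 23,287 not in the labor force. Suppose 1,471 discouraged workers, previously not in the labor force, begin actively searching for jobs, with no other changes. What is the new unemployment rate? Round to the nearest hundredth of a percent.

New unemployment rate ≈ 13.09%.

Initially, labor force = 32,219 + 3,381 = 35,600, so u = 3,381/35,600 = 9.50%.
After the change, unemployed and labor force both rise by 1,471 → E = 32,219, U = 4,852, labor force = 37,071.
New unemployment rate = 4,852 / 37,071 = 13.09%.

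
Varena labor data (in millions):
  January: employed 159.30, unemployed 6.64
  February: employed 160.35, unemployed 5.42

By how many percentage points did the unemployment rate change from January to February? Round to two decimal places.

January: labor force = 159.30 + 6.64 = 165.94; u = 6.64/165.94 = 4.00%.
February: labor force = 160.35 + 5.42 = 165.77; u = 5.42/165.77 = 3.27%.
Change = 3.27% − 4.00% = −0.73 pp.

The unemployment rate changed by −0.73 percentage points.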